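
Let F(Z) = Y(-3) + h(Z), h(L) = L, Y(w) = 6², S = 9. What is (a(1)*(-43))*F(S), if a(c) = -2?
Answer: 3870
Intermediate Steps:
Y(w) = 36
F(Z) = 36 + Z
(a(1)*(-43))*F(S) = (-2*(-43))*(36 + 9) = 86*45 = 3870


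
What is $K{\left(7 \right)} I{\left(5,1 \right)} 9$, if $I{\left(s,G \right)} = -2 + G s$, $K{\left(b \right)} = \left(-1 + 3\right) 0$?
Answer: $0$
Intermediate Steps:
$K{\left(b \right)} = 0$ ($K{\left(b \right)} = 2 \cdot 0 = 0$)
$K{\left(7 \right)} I{\left(5,1 \right)} 9 = 0 \left(-2 + 1 \cdot 5\right) 9 = 0 \left(-2 + 5\right) 9 = 0 \cdot 3 \cdot 9 = 0 \cdot 9 = 0$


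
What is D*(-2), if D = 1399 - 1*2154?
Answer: 1510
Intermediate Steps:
D = -755 (D = 1399 - 2154 = -755)
D*(-2) = -755*(-2) = 1510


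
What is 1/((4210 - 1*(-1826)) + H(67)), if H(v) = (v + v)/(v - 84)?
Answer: 17/102478 ≈ 0.00016589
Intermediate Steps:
H(v) = 2*v/(-84 + v) (H(v) = (2*v)/(-84 + v) = 2*v/(-84 + v))
1/((4210 - 1*(-1826)) + H(67)) = 1/((4210 - 1*(-1826)) + 2*67/(-84 + 67)) = 1/((4210 + 1826) + 2*67/(-17)) = 1/(6036 + 2*67*(-1/17)) = 1/(6036 - 134/17) = 1/(102478/17) = 17/102478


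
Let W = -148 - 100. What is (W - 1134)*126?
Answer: -174132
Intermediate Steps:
W = -248
(W - 1134)*126 = (-248 - 1134)*126 = -1382*126 = -174132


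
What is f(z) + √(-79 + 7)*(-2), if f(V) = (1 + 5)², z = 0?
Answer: 36 - 12*I*√2 ≈ 36.0 - 16.971*I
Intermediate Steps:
f(V) = 36 (f(V) = 6² = 36)
f(z) + √(-79 + 7)*(-2) = 36 + √(-79 + 7)*(-2) = 36 + √(-72)*(-2) = 36 + (6*I*√2)*(-2) = 36 - 12*I*√2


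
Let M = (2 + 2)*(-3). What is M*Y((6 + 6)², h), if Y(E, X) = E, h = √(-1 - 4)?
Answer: -1728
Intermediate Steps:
M = -12 (M = 4*(-3) = -12)
h = I*√5 (h = √(-5) = I*√5 ≈ 2.2361*I)
M*Y((6 + 6)², h) = -12*(6 + 6)² = -12*12² = -12*144 = -1728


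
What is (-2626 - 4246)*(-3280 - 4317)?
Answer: 52206584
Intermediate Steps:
(-2626 - 4246)*(-3280 - 4317) = -6872*(-7597) = 52206584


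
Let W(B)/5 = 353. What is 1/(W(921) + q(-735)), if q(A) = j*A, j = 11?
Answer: -1/6320 ≈ -0.00015823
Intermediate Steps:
W(B) = 1765 (W(B) = 5*353 = 1765)
q(A) = 11*A
1/(W(921) + q(-735)) = 1/(1765 + 11*(-735)) = 1/(1765 - 8085) = 1/(-6320) = -1/6320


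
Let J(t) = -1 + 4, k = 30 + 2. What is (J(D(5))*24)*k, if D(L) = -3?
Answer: 2304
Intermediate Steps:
k = 32
J(t) = 3
(J(D(5))*24)*k = (3*24)*32 = 72*32 = 2304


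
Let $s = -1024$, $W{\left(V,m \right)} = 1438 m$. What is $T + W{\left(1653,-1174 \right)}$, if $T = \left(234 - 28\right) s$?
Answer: $-1899156$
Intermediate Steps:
$T = -210944$ ($T = \left(234 - 28\right) \left(-1024\right) = 206 \left(-1024\right) = -210944$)
$T + W{\left(1653,-1174 \right)} = -210944 + 1438 \left(-1174\right) = -210944 - 1688212 = -1899156$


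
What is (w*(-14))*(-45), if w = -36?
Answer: -22680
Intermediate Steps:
(w*(-14))*(-45) = -36*(-14)*(-45) = 504*(-45) = -22680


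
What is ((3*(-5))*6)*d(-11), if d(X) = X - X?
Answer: 0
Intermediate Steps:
d(X) = 0
((3*(-5))*6)*d(-11) = ((3*(-5))*6)*0 = -15*6*0 = -90*0 = 0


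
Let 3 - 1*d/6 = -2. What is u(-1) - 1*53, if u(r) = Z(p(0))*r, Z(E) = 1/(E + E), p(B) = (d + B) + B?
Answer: -3181/60 ≈ -53.017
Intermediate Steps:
d = 30 (d = 18 - 6*(-2) = 18 + 12 = 30)
p(B) = 30 + 2*B (p(B) = (30 + B) + B = 30 + 2*B)
Z(E) = 1/(2*E)
u(r) = r/60 (u(r) = (1/(2*(30 + 2*0)))*r = (1/(2*(30 + 0)))*r = ((1/2)/30)*r = ((1/2)*(1/30))*r = r/60)
u(-1) - 1*53 = (1/60)*(-1) - 1*53 = -1/60 - 53 = -3181/60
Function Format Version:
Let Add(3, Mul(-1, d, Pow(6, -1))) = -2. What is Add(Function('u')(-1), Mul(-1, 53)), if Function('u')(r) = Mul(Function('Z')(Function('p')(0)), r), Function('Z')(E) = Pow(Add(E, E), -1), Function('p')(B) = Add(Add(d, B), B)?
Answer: Rational(-3181, 60) ≈ -53.017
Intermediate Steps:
d = 30 (d = Add(18, Mul(-6, -2)) = Add(18, 12) = 30)
Function('p')(B) = Add(30, Mul(2, B)) (Function('p')(B) = Add(Add(30, B), B) = Add(30, Mul(2, B)))
Function('Z')(E) = Mul(Rational(1, 2), Pow(E, -1)) (Function('Z')(E) = Pow(Mul(2, E), -1) = Mul(Rational(1, 2), Pow(E, -1)))
Function('u')(r) = Mul(Rational(1, 60), r) (Function('u')(r) = Mul(Mul(Rational(1, 2), Pow(Add(30, Mul(2, 0)), -1)), r) = Mul(Mul(Rational(1, 2), Pow(Add(30, 0), -1)), r) = Mul(Mul(Rational(1, 2), Pow(30, -1)), r) = Mul(Mul(Rational(1, 2), Rational(1, 30)), r) = Mul(Rational(1, 60), r))
Add(Function('u')(-1), Mul(-1, 53)) = Add(Mul(Rational(1, 60), -1), Mul(-1, 53)) = Add(Rational(-1, 60), -53) = Rational(-3181, 60)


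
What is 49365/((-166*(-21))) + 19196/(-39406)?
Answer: 313059989/22894886 ≈ 13.674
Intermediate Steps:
49365/((-166*(-21))) + 19196/(-39406) = 49365/3486 + 19196*(-1/39406) = 49365*(1/3486) - 9598/19703 = 16455/1162 - 9598/19703 = 313059989/22894886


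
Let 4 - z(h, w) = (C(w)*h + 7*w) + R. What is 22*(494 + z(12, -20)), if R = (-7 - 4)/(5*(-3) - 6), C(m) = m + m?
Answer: 516274/21 ≈ 24584.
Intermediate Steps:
C(m) = 2*m
R = 11/21 (R = -11/(-15 - 6) = -11/(-21) = -11*(-1/21) = 11/21 ≈ 0.52381)
z(h, w) = 73/21 - 7*w - 2*h*w (z(h, w) = 4 - (((2*w)*h + 7*w) + 11/21) = 4 - ((2*h*w + 7*w) + 11/21) = 4 - ((7*w + 2*h*w) + 11/21) = 4 - (11/21 + 7*w + 2*h*w) = 4 + (-11/21 - 7*w - 2*h*w) = 73/21 - 7*w - 2*h*w)
22*(494 + z(12, -20)) = 22*(494 + (73/21 - 7*(-20) - 2*12*(-20))) = 22*(494 + (73/21 + 140 + 480)) = 22*(494 + 13093/21) = 22*(23467/21) = 516274/21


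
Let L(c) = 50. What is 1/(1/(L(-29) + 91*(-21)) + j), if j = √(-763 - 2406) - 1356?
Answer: -4696265137/6379113313538 - 3463321*I*√3169/6379113313538 ≈ -0.00073619 - 3.0563e-5*I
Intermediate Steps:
j = -1356 + I*√3169 (j = √(-3169) - 1356 = I*√3169 - 1356 = -1356 + I*√3169 ≈ -1356.0 + 56.294*I)
1/(1/(L(-29) + 91*(-21)) + j) = 1/(1/(50 + 91*(-21)) + (-1356 + I*√3169)) = 1/(1/(50 - 1911) + (-1356 + I*√3169)) = 1/(1/(-1861) + (-1356 + I*√3169)) = 1/(-1/1861 + (-1356 + I*√3169)) = 1/(-2523517/1861 + I*√3169)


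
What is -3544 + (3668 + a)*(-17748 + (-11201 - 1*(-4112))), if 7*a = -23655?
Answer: -50220385/7 ≈ -7.1743e+6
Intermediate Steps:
a = -23655/7 (a = (1/7)*(-23655) = -23655/7 ≈ -3379.3)
-3544 + (3668 + a)*(-17748 + (-11201 - 1*(-4112))) = -3544 + (3668 - 23655/7)*(-17748 + (-11201 - 1*(-4112))) = -3544 + 2021*(-17748 + (-11201 + 4112))/7 = -3544 + 2021*(-17748 - 7089)/7 = -3544 + (2021/7)*(-24837) = -3544 - 50195577/7 = -50220385/7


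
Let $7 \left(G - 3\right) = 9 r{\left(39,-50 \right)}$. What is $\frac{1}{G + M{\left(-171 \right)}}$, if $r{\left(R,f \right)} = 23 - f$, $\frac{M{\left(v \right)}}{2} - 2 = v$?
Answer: $- \frac{7}{1688} \approx -0.0041469$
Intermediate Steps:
$M{\left(v \right)} = 4 + 2 v$
$G = \frac{678}{7}$ ($G = 3 + \frac{9 \left(23 - -50\right)}{7} = 3 + \frac{9 \left(23 + 50\right)}{7} = 3 + \frac{9 \cdot 73}{7} = 3 + \frac{1}{7} \cdot 657 = 3 + \frac{657}{7} = \frac{678}{7} \approx 96.857$)
$\frac{1}{G + M{\left(-171 \right)}} = \frac{1}{\frac{678}{7} + \left(4 + 2 \left(-171\right)\right)} = \frac{1}{\frac{678}{7} + \left(4 - 342\right)} = \frac{1}{\frac{678}{7} - 338} = \frac{1}{- \frac{1688}{7}} = - \frac{7}{1688}$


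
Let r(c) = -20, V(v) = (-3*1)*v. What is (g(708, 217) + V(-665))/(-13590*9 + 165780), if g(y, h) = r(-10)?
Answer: 395/8694 ≈ 0.045434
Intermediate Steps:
V(v) = -3*v
g(y, h) = -20
(g(708, 217) + V(-665))/(-13590*9 + 165780) = (-20 - 3*(-665))/(-13590*9 + 165780) = (-20 + 1995)/(-122310 + 165780) = 1975/43470 = 1975*(1/43470) = 395/8694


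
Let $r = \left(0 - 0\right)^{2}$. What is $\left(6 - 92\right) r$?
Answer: $0$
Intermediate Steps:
$r = 0$ ($r = \left(0 + 0\right)^{2} = 0^{2} = 0$)
$\left(6 - 92\right) r = \left(6 - 92\right) 0 = \left(-86\right) 0 = 0$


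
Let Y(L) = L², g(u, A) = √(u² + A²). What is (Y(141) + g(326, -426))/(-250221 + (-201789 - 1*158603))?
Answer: -19881/610613 - 2*√71938/610613 ≈ -0.033438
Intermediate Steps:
g(u, A) = √(A² + u²)
(Y(141) + g(326, -426))/(-250221 + (-201789 - 1*158603)) = (141² + √((-426)² + 326²))/(-250221 + (-201789 - 1*158603)) = (19881 + √(181476 + 106276))/(-250221 + (-201789 - 158603)) = (19881 + √287752)/(-250221 - 360392) = (19881 + 2*√71938)/(-610613) = (19881 + 2*√71938)*(-1/610613) = -19881/610613 - 2*√71938/610613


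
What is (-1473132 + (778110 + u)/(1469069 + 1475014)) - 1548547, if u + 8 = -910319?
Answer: -8896073907574/2944083 ≈ -3.0217e+6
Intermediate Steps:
u = -910327 (u = -8 - 910319 = -910327)
(-1473132 + (778110 + u)/(1469069 + 1475014)) - 1548547 = (-1473132 + (778110 - 910327)/(1469069 + 1475014)) - 1548547 = (-1473132 - 132217/2944083) - 1548547 = -4337023010173/2944083 - 1548547 = -8896073907574/2944083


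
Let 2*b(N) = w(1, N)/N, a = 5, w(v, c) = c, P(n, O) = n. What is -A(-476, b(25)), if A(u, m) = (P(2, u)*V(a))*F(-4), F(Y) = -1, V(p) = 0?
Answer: 0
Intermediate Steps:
b(N) = ½ (b(N) = (N/N)/2 = (½)*1 = ½)
A(u, m) = 0 (A(u, m) = (2*0)*(-1) = 0*(-1) = 0)
-A(-476, b(25)) = -1*0 = 0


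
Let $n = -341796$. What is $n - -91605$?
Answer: $-250191$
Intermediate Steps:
$n - -91605 = -341796 - -91605 = -341796 + 91605 = -250191$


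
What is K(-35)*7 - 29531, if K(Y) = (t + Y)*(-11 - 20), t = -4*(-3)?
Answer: -24540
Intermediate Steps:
t = 12
K(Y) = -372 - 31*Y (K(Y) = (12 + Y)*(-11 - 20) = (12 + Y)*(-31) = -372 - 31*Y)
K(-35)*7 - 29531 = (-372 - 31*(-35))*7 - 29531 = (-372 + 1085)*7 - 29531 = 713*7 - 29531 = 4991 - 29531 = -24540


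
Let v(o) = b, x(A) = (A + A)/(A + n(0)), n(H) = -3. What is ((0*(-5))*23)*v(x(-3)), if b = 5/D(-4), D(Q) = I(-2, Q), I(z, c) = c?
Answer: 0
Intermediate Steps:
D(Q) = Q
x(A) = 2*A/(-3 + A) (x(A) = (A + A)/(A - 3) = (2*A)/(-3 + A) = 2*A/(-3 + A))
b = -5/4 (b = 5/(-4) = 5*(-¼) = -5/4 ≈ -1.2500)
v(o) = -5/4
((0*(-5))*23)*v(x(-3)) = ((0*(-5))*23)*(-5/4) = (0*23)*(-5/4) = 0*(-5/4) = 0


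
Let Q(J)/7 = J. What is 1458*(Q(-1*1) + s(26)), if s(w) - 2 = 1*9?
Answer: 5832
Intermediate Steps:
Q(J) = 7*J
s(w) = 11 (s(w) = 2 + 1*9 = 2 + 9 = 11)
1458*(Q(-1*1) + s(26)) = 1458*(7*(-1*1) + 11) = 1458*(7*(-1) + 11) = 1458*(-7 + 11) = 1458*4 = 5832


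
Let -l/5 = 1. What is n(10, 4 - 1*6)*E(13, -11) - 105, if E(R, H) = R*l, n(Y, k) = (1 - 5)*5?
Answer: 1195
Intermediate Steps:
n(Y, k) = -20 (n(Y, k) = -4*5 = -20)
l = -5 (l = -5*1 = -5)
E(R, H) = -5*R (E(R, H) = R*(-5) = -5*R)
n(10, 4 - 1*6)*E(13, -11) - 105 = -(-100)*13 - 105 = -20*(-65) - 105 = 1300 - 105 = 1195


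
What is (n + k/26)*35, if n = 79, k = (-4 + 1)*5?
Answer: 71365/26 ≈ 2744.8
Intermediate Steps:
k = -15 (k = -3*5 = -15)
(n + k/26)*35 = (79 - 15/26)*35 = (2039/26)*35 = 71365/26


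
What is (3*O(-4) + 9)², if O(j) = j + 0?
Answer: 9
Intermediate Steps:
O(j) = j
(3*O(-4) + 9)² = (3*(-4) + 9)² = (-12 + 9)² = (-3)² = 9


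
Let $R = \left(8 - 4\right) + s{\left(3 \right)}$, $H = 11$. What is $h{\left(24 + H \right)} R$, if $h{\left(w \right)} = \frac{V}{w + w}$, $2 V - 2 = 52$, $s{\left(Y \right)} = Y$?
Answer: $\frac{27}{10} \approx 2.7$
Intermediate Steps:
$V = 27$ ($V = 1 + \frac{1}{2} \cdot 52 = 1 + 26 = 27$)
$h{\left(w \right)} = \frac{27}{2 w}$ ($h{\left(w \right)} = \frac{27}{w + w} = \frac{27}{2 w}$)
$R = 7$ ($R = \left(8 - 4\right) + 3 = 4 + 3 = 7$)
$h{\left(24 + H \right)} R = \frac{27}{2 \left(24 + 11\right)} 7 = \frac{27}{2 \cdot 35} \cdot 7 = \frac{27}{2} \cdot \frac{1}{35} \cdot 7 = \frac{27}{70} \cdot 7 = \frac{27}{10}$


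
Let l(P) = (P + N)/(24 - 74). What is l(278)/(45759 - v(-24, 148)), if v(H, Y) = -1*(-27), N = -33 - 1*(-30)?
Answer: -11/91464 ≈ -0.00012027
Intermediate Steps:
N = -3 (N = -33 + 30 = -3)
v(H, Y) = 27
l(P) = 3/50 - P/50 (l(P) = (P - 3)/(24 - 74) = (-3 + P)/(-50) = (-3 + P)*(-1/50) = 3/50 - P/50)
l(278)/(45759 - v(-24, 148)) = (3/50 - 1/50*278)/(45759 - 1*27) = (3/50 - 139/25)/(45759 - 27) = -11/2/45732 = -11/2*1/45732 = -11/91464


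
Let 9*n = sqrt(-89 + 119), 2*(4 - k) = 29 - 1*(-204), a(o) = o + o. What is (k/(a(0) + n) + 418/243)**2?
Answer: 16143918167/472392 - 1045*sqrt(30)/9 ≈ 33539.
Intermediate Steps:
a(o) = 2*o
k = -225/2 (k = 4 - (29 - 1*(-204))/2 = 4 - (29 + 204)/2 = 4 - 1/2*233 = 4 - 233/2 = -225/2 ≈ -112.50)
n = sqrt(30)/9 (n = sqrt(-89 + 119)/9 = sqrt(30)/9 ≈ 0.60858)
(k/(a(0) + n) + 418/243)**2 = (-225/(2*(2*0 + sqrt(30)/9)) + 418/243)**2 = (-225/(2*(0 + sqrt(30)/9)) + 418*(1/243))**2 = (-225*3*sqrt(30)/10/2 + 418/243)**2 = (-135*sqrt(30)/4 + 418/243)**2 = (418/243 - 135*sqrt(30)/4)**2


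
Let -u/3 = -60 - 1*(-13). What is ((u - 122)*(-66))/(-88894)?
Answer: 627/44447 ≈ 0.014107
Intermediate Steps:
u = 141 (u = -3*(-60 - 1*(-13)) = -3*(-60 + 13) = -3*(-47) = 141)
((u - 122)*(-66))/(-88894) = ((141 - 122)*(-66))/(-88894) = (19*(-66))*(-1/88894) = -1254*(-1/88894) = 627/44447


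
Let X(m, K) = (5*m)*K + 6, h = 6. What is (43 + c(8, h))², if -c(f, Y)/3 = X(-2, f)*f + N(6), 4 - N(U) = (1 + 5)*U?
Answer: 3667225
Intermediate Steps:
N(U) = 4 - 6*U (N(U) = 4 - (1 + 5)*U = 4 - 6*U)
X(m, K) = 6 + 5*K*m (X(m, K) = 5*K*m + 6 = 6 + 5*K*m)
c(f, Y) = 96 - 3*f*(6 - 10*f) (c(f, Y) = -3*((6 + 5*f*(-2))*f + (4 - 6*6)) = -3*((6 - 10*f)*f + (4 - 36)) = -3*(f*(6 - 10*f) - 32) = -3*(-32 + f*(6 - 10*f)) = 96 - 3*f*(6 - 10*f))
(43 + c(8, h))² = (43 + (96 + 6*8*(-3 + 5*8)))² = (43 + (96 + 6*8*(-3 + 40)))² = (43 + (96 + 6*8*37))² = (43 + (96 + 1776))² = (43 + 1872)² = 1915² = 3667225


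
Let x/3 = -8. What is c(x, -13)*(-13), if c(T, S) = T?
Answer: 312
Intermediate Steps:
x = -24 (x = 3*(-8) = -24)
c(x, -13)*(-13) = -24*(-13) = 312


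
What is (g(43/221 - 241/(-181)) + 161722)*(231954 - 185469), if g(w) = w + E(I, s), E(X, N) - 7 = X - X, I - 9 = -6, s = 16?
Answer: 300729258202905/40001 ≈ 7.5180e+9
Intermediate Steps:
I = 3 (I = 9 - 6 = 3)
E(X, N) = 7 (E(X, N) = 7 + (X - X) = 7 + 0 = 7)
g(w) = 7 + w (g(w) = w + 7 = 7 + w)
(g(43/221 - 241/(-181)) + 161722)*(231954 - 185469) = ((7 + (43/221 - 241/(-181))) + 161722)*(231954 - 185469) = ((7 + (43*(1/221) - 241*(-1/181))) + 161722)*46485 = ((7 + (43/221 + 241/181)) + 161722)*46485 = ((7 + 61044/40001) + 161722)*46485 = (341051/40001 + 161722)*46485 = (6469382773/40001)*46485 = 300729258202905/40001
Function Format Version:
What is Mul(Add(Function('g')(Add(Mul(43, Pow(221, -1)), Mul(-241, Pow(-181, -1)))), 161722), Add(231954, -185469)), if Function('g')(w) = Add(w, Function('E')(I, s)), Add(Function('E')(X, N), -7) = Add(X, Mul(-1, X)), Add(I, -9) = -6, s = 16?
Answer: Rational(300729258202905, 40001) ≈ 7.5180e+9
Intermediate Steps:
I = 3 (I = Add(9, -6) = 3)
Function('E')(X, N) = 7 (Function('E')(X, N) = Add(7, Add(X, Mul(-1, X))) = Add(7, 0) = 7)
Function('g')(w) = Add(7, w) (Function('g')(w) = Add(w, 7) = Add(7, w))
Mul(Add(Function('g')(Add(Mul(43, Pow(221, -1)), Mul(-241, Pow(-181, -1)))), 161722), Add(231954, -185469)) = Mul(Add(Add(7, Add(Mul(43, Pow(221, -1)), Mul(-241, Pow(-181, -1)))), 161722), Add(231954, -185469)) = Mul(Add(Add(7, Add(Mul(43, Rational(1, 221)), Mul(-241, Rational(-1, 181)))), 161722), 46485) = Mul(Add(Add(7, Add(Rational(43, 221), Rational(241, 181))), 161722), 46485) = Mul(Add(Add(7, Rational(61044, 40001)), 161722), 46485) = Mul(Add(Rational(341051, 40001), 161722), 46485) = Mul(Rational(6469382773, 40001), 46485) = Rational(300729258202905, 40001)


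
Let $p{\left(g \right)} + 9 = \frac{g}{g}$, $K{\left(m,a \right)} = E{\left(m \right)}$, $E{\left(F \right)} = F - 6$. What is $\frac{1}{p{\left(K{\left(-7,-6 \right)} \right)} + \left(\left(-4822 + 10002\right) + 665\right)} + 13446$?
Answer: $\frac{78484303}{5837} \approx 13446.0$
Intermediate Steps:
$E{\left(F \right)} = -6 + F$ ($E{\left(F \right)} = F - 6 = -6 + F$)
$K{\left(m,a \right)} = -6 + m$
$p{\left(g \right)} = -8$ ($p{\left(g \right)} = -9 + \frac{g}{g} = -9 + 1 = -8$)
$\frac{1}{p{\left(K{\left(-7,-6 \right)} \right)} + \left(\left(-4822 + 10002\right) + 665\right)} + 13446 = \frac{1}{-8 + \left(\left(-4822 + 10002\right) + 665\right)} + 13446 = \frac{1}{-8 + \left(5180 + 665\right)} + 13446 = \frac{1}{-8 + 5845} + 13446 = \frac{1}{5837} + 13446 = \frac{78484303}{5837}$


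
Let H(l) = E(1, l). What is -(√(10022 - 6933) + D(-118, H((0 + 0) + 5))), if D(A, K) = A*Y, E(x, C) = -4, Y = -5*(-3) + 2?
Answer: 2006 - √3089 ≈ 1950.4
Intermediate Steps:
Y = 17 (Y = 15 + 2 = 17)
H(l) = -4
D(A, K) = 17*A (D(A, K) = A*17 = 17*A)
-(√(10022 - 6933) + D(-118, H((0 + 0) + 5))) = -(√(10022 - 6933) + 17*(-118)) = -(√3089 - 2006) = -(-2006 + √3089) = 2006 - √3089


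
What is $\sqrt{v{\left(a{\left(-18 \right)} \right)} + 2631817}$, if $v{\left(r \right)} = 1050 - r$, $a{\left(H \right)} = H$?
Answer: $\sqrt{2632885} \approx 1622.6$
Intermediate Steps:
$\sqrt{v{\left(a{\left(-18 \right)} \right)} + 2631817} = \sqrt{\left(1050 - -18\right) + 2631817} = \sqrt{\left(1050 + 18\right) + 2631817} = \sqrt{1068 + 2631817} = \sqrt{2632885}$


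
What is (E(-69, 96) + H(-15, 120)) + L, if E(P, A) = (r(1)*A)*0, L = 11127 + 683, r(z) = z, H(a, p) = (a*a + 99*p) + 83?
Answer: 23998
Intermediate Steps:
H(a, p) = 83 + a² + 99*p (H(a, p) = (a² + 99*p) + 83 = 83 + a² + 99*p)
L = 11810
E(P, A) = 0 (E(P, A) = (1*A)*0 = A*0 = 0)
(E(-69, 96) + H(-15, 120)) + L = (0 + (83 + (-15)² + 99*120)) + 11810 = (0 + (83 + 225 + 11880)) + 11810 = (0 + 12188) + 11810 = 12188 + 11810 = 23998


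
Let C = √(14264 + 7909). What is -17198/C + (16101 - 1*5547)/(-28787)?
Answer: -10554/28787 - 17198*√22173/22173 ≈ -115.86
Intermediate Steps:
C = √22173 ≈ 148.91
-17198/C + (16101 - 1*5547)/(-28787) = -17198*√22173/22173 + (16101 - 1*5547)/(-28787) = -17198*√22173/22173 + (16101 - 5547)*(-1/28787) = -17198*√22173/22173 + 10554*(-1/28787) = -17198*√22173/22173 - 10554/28787 = -10554/28787 - 17198*√22173/22173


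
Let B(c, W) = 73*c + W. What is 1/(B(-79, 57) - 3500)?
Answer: -1/9210 ≈ -0.00010858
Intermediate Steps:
B(c, W) = W + 73*c
1/(B(-79, 57) - 3500) = 1/((57 + 73*(-79)) - 3500) = 1/((57 - 5767) - 3500) = 1/(-5710 - 3500) = 1/(-9210) = -1/9210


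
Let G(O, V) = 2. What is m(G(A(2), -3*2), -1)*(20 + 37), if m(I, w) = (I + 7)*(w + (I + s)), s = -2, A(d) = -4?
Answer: -513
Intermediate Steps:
m(I, w) = (7 + I)*(-2 + I + w) (m(I, w) = (I + 7)*(w + (I - 2)) = (7 + I)*(w + (-2 + I)) = (7 + I)*(-2 + I + w))
m(G(A(2), -3*2), -1)*(20 + 37) = (-14 + 2² + 5*2 + 7*(-1) + 2*(-1))*(20 + 37) = (-14 + 4 + 10 - 7 - 2)*57 = -9*57 = -513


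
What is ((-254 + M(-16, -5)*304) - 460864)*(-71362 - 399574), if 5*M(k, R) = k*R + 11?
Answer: 1072757358736/5 ≈ 2.1455e+11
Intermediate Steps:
M(k, R) = 11/5 + R*k/5 (M(k, R) = (k*R + 11)/5 = (R*k + 11)/5 = (11 + R*k)/5 = 11/5 + R*k/5)
((-254 + M(-16, -5)*304) - 460864)*(-71362 - 399574) = ((-254 + (11/5 + (⅕)*(-5)*(-16))*304) - 460864)*(-71362 - 399574) = ((-254 + (11/5 + 16)*304) - 460864)*(-470936) = ((-254 + (91/5)*304) - 460864)*(-470936) = ((-254 + 27664/5) - 460864)*(-470936) = (26394/5 - 460864)*(-470936) = -2277926/5*(-470936) = 1072757358736/5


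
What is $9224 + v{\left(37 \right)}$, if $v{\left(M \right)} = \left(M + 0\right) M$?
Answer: $10593$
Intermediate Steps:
$v{\left(M \right)} = M^{2}$ ($v{\left(M \right)} = M M = M^{2}$)
$9224 + v{\left(37 \right)} = 9224 + 37^{2} = 9224 + 1369 = 10593$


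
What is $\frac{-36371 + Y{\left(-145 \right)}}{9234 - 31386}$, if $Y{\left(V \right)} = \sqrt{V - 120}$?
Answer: $\frac{36371}{22152} - \frac{i \sqrt{265}}{22152} \approx 1.6419 - 0.00073487 i$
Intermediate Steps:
$Y{\left(V \right)} = \sqrt{-120 + V}$
$\frac{-36371 + Y{\left(-145 \right)}}{9234 - 31386} = \frac{-36371 + \sqrt{-120 - 145}}{9234 - 31386} = \frac{-36371 + \sqrt{-265}}{-22152} = \left(-36371 + i \sqrt{265}\right) \left(- \frac{1}{22152}\right) = \frac{36371}{22152} - \frac{i \sqrt{265}}{22152}$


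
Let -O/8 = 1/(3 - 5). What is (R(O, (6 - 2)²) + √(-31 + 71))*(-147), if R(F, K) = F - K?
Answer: 1764 - 294*√10 ≈ 834.29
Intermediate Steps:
O = 4 (O = -8/(3 - 5) = -8/(-2) = -8*(-½) = 4)
(R(O, (6 - 2)²) + √(-31 + 71))*(-147) = ((4 - (6 - 2)²) + √(-31 + 71))*(-147) = ((4 - 1*4²) + √40)*(-147) = ((4 - 1*16) + 2*√10)*(-147) = ((4 - 16) + 2*√10)*(-147) = (-12 + 2*√10)*(-147) = 1764 - 294*√10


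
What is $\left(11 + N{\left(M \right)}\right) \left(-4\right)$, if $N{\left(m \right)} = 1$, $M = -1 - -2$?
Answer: $-48$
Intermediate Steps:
$M = 1$ ($M = -1 + 2 = 1$)
$\left(11 + N{\left(M \right)}\right) \left(-4\right) = \left(11 + 1\right) \left(-4\right) = 12 \left(-4\right) = -48$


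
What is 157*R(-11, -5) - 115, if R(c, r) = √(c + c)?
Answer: -115 + 157*I*√22 ≈ -115.0 + 736.4*I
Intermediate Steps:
R(c, r) = √2*√c (R(c, r) = √(2*c) = √2*√c)
157*R(-11, -5) - 115 = 157*(√2*√(-11)) - 115 = 157*(√2*(I*√11)) - 115 = 157*(I*√22) - 115 = 157*I*√22 - 115 = -115 + 157*I*√22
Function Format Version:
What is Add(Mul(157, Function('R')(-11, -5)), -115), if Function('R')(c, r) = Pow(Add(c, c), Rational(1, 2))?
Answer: Add(-115, Mul(157, I, Pow(22, Rational(1, 2)))) ≈ Add(-115.00, Mul(736.40, I))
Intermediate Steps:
Function('R')(c, r) = Mul(Pow(2, Rational(1, 2)), Pow(c, Rational(1, 2))) (Function('R')(c, r) = Pow(Mul(2, c), Rational(1, 2)) = Mul(Pow(2, Rational(1, 2)), Pow(c, Rational(1, 2))))
Add(Mul(157, Function('R')(-11, -5)), -115) = Add(Mul(157, Mul(Pow(2, Rational(1, 2)), Pow(-11, Rational(1, 2)))), -115) = Add(Mul(157, Mul(Pow(2, Rational(1, 2)), Mul(I, Pow(11, Rational(1, 2))))), -115) = Add(Mul(157, Mul(I, Pow(22, Rational(1, 2)))), -115) = Add(Mul(157, I, Pow(22, Rational(1, 2))), -115) = Add(-115, Mul(157, I, Pow(22, Rational(1, 2))))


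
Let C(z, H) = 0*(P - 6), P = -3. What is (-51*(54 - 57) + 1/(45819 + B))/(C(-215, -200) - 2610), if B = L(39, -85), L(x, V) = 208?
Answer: -3521066/60065235 ≈ -0.058621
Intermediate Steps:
B = 208
C(z, H) = 0 (C(z, H) = 0*(-3 - 6) = 0*(-9) = 0)
(-51*(54 - 57) + 1/(45819 + B))/(C(-215, -200) - 2610) = (-51*(54 - 57) + 1/(45819 + 208))/(0 - 2610) = (-51*(-3) + 1/46027)/(-2610) = (153 + 1/46027)*(-1/2610) = (7042132/46027)*(-1/2610) = -3521066/60065235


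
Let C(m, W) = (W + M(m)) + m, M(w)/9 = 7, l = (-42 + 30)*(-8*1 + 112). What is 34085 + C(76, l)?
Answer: 32976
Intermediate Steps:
l = -1248 (l = -12*(-8 + 112) = -12*104 = -1248)
M(w) = 63 (M(w) = 9*7 = 63)
C(m, W) = 63 + W + m (C(m, W) = (W + 63) + m = (63 + W) + m = 63 + W + m)
34085 + C(76, l) = 34085 + (63 - 1248 + 76) = 34085 - 1109 = 32976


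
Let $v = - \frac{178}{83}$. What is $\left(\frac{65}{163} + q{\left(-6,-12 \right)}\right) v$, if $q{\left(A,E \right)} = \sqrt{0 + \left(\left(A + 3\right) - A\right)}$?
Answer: $- \frac{11570}{13529} - \frac{178 \sqrt{3}}{83} \approx -4.5697$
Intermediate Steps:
$v = - \frac{178}{83}$ ($v = \left(-178\right) \frac{1}{83} = - \frac{178}{83} \approx -2.1446$)
$q{\left(A,E \right)} = \sqrt{3}$ ($q{\left(A,E \right)} = \sqrt{0 + \left(\left(3 + A\right) - A\right)} = \sqrt{0 + 3} = \sqrt{3}$)
$\left(\frac{65}{163} + q{\left(-6,-12 \right)}\right) v = \left(\frac{65}{163} + \sqrt{3}\right) \left(- \frac{178}{83}\right) = - \frac{11570}{13529} - \frac{178 \sqrt{3}}{83}$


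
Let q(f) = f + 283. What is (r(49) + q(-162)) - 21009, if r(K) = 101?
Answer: -20787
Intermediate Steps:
q(f) = 283 + f
(r(49) + q(-162)) - 21009 = (101 + (283 - 162)) - 21009 = (101 + 121) - 21009 = 222 - 21009 = -20787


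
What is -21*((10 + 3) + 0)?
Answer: -273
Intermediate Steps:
-21*((10 + 3) + 0) = -21*(13 + 0) = -21*13 = -273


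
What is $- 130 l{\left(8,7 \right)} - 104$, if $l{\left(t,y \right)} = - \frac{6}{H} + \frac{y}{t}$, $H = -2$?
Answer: $- \frac{2431}{4} \approx -607.75$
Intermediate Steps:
$l{\left(t,y \right)} = 3 + \frac{y}{t}$ ($l{\left(t,y \right)} = - \frac{6}{-2} + \frac{y}{t} = \left(-6\right) \left(- \frac{1}{2}\right) + \frac{y}{t} = 3 + \frac{y}{t}$)
$- 130 l{\left(8,7 \right)} - 104 = - 130 \left(3 + \frac{7}{8}\right) - 104 = \left(-130\right) \frac{31}{8} - 104 = - \frac{2015}{4} - 104 = - \frac{2431}{4}$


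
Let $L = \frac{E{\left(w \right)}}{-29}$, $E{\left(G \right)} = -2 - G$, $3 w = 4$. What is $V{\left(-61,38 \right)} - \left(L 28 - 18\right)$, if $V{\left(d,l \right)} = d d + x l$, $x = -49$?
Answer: $\frac{163019}{87} \approx 1873.8$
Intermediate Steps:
$w = \frac{4}{3}$ ($w = \frac{1}{3} \cdot 4 = \frac{4}{3} \approx 1.3333$)
$V{\left(d,l \right)} = d^{2} - 49 l$ ($V{\left(d,l \right)} = d d - 49 l = d^{2} - 49 l$)
$L = \frac{10}{87}$ ($L = \frac{-2 - \frac{4}{3}}{-29} = \left(-2 - \frac{4}{3}\right) \left(- \frac{1}{29}\right) = \left(- \frac{10}{3}\right) \left(- \frac{1}{29}\right) = \frac{10}{87} \approx 0.11494$)
$V{\left(-61,38 \right)} - \left(L 28 - 18\right) = \left(\left(-61\right)^{2} - 1862\right) - \left(\frac{10}{87} \cdot 28 - 18\right) = \left(3721 - 1862\right) - \left(\frac{280}{87} - 18\right) = 1859 - - \frac{1286}{87} = 1859 + \frac{1286}{87} = \frac{163019}{87}$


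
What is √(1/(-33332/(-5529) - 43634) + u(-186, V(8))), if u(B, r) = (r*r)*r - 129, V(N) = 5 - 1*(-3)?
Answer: √22285478727146683262/241219054 ≈ 19.570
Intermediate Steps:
V(N) = 8 (V(N) = 5 + 3 = 8)
u(B, r) = -129 + r³ (u(B, r) = r²*r - 129 = r³ - 129 = -129 + r³)
√(1/(-33332/(-5529) - 43634) + u(-186, V(8))) = √(1/(-33332/(-5529) - 43634) + (-129 + 8³)) = √(1/(-33332*(-1/5529) - 43634) + (-129 + 512)) = √(1/(33332/5529 - 43634) + 383) = √(1/(-241219054/5529) + 383) = √(-5529/241219054 + 383) = √(92386892153/241219054) = √22285478727146683262/241219054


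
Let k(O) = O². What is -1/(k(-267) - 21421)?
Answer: -1/49868 ≈ -2.0053e-5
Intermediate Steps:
-1/(k(-267) - 21421) = -1/((-267)² - 21421) = -1/(71289 - 21421) = -1/49868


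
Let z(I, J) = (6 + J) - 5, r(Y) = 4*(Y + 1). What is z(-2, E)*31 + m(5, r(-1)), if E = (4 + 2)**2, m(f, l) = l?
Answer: 1147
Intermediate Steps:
r(Y) = 4 + 4*Y (r(Y) = 4*(1 + Y) = 4 + 4*Y)
E = 36 (E = 6**2 = 36)
z(I, J) = 1 + J
z(-2, E)*31 + m(5, r(-1)) = (1 + 36)*31 + (4 + 4*(-1)) = 37*31 + (4 - 4) = 1147 + 0 = 1147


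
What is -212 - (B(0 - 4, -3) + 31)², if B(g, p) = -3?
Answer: -996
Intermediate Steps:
-212 - (B(0 - 4, -3) + 31)² = -212 - (-3 + 31)² = -212 - 1*28² = -212 - 1*784 = -212 - 784 = -996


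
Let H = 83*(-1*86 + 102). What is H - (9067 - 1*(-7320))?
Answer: -15059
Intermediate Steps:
H = 1328 (H = 83*(-86 + 102) = 83*16 = 1328)
H - (9067 - 1*(-7320)) = 1328 - (9067 - 1*(-7320)) = 1328 - (9067 + 7320) = 1328 - 1*16387 = 1328 - 16387 = -15059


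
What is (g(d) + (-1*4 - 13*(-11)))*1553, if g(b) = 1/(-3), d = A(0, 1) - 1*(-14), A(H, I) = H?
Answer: 646048/3 ≈ 2.1535e+5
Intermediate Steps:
d = 14 (d = 0 - 1*(-14) = 0 + 14 = 14)
g(b) = -⅓
(g(d) + (-1*4 - 13*(-11)))*1553 = (-⅓ + (-1*4 - 13*(-11)))*1553 = (-⅓ + (-4 + 143))*1553 = (-⅓ + 139)*1553 = (416/3)*1553 = 646048/3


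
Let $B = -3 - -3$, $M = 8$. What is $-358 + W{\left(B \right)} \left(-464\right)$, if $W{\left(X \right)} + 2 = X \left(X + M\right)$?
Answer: $570$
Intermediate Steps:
$B = 0$ ($B = -3 + 3 = 0$)
$W{\left(X \right)} = -2 + X \left(8 + X\right)$ ($W{\left(X \right)} = -2 + X \left(X + 8\right) = -2 + X \left(8 + X\right)$)
$-358 + W{\left(B \right)} \left(-464\right) = -358 + \left(-2 + 0^{2} + 8 \cdot 0\right) \left(-464\right) = -358 + \left(-2 + 0 + 0\right) \left(-464\right) = -358 - -928 = -358 + 928 = 570$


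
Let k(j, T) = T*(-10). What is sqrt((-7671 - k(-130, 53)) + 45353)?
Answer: 2*sqrt(9553) ≈ 195.48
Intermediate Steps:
k(j, T) = -10*T
sqrt((-7671 - k(-130, 53)) + 45353) = sqrt((-7671 - (-10)*53) + 45353) = sqrt((-7671 - 1*(-530)) + 45353) = sqrt((-7671 + 530) + 45353) = sqrt(-7141 + 45353) = sqrt(38212) = 2*sqrt(9553)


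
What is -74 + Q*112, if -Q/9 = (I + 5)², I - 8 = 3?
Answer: -258122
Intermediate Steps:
I = 11 (I = 8 + 3 = 11)
Q = -2304 (Q = -9*(11 + 5)² = -9*16² = -9*256 = -2304)
-74 + Q*112 = -74 - 2304*112 = -74 - 258048 = -258122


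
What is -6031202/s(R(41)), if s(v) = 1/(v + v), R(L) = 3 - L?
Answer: 458371352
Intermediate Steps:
s(v) = 1/(2*v)
-6031202/s(R(41)) = -6031202/(1/(2*(3 - 1*41))) = -6031202/(1/(2*(3 - 41))) = -6031202/((½)/(-38)) = -6031202/((½)*(-1/38)) = -6031202/(-1/76) = -6031202*(-76) = 458371352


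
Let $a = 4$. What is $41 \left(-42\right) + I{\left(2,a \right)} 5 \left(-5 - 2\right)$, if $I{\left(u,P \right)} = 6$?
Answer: $-1932$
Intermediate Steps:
$41 \left(-42\right) + I{\left(2,a \right)} 5 \left(-5 - 2\right) = 41 \left(-42\right) + 6 \cdot 5 \left(-5 - 2\right) = -1722 + 30 \left(-5 - 2\right) = -1722 + 30 \left(-7\right) = -1722 - 210 = -1932$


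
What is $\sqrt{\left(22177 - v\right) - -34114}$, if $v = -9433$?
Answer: $2 \sqrt{16431} \approx 256.37$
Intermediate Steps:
$\sqrt{\left(22177 - v\right) - -34114} = \sqrt{\left(22177 - -9433\right) - -34114} = \sqrt{\left(22177 + 9433\right) + 34114} = \sqrt{31610 + 34114} = \sqrt{65724} = 2 \sqrt{16431}$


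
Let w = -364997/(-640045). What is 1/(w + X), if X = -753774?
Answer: -640045/482448914833 ≈ -1.3267e-6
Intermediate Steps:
w = 364997/640045 (w = -364997*(-1/640045) = 364997/640045 ≈ 0.57027)
1/(w + X) = 1/(364997/640045 - 753774) = 1/(-482448914833/640045) = -640045/482448914833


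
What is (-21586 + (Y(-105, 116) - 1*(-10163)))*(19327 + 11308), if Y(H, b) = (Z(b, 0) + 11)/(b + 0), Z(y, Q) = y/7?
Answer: -284148294705/812 ≈ -3.4994e+8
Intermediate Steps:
Z(y, Q) = y/7 (Z(y, Q) = y*(⅐) = y/7)
Y(H, b) = (11 + b/7)/b (Y(H, b) = (b/7 + 11)/(b + 0) = (11 + b/7)/b)
(-21586 + (Y(-105, 116) - 1*(-10163)))*(19327 + 11308) = (-21586 + ((⅐)*(77 + 116)/116 - 1*(-10163)))*(19327 + 11308) = (-21586 + ((⅐)*(1/116)*193 + 10163))*30635 = (-21586 + (193/812 + 10163))*30635 = (-21586 + 8252549/812)*30635 = -9275283/812*30635 = -284148294705/812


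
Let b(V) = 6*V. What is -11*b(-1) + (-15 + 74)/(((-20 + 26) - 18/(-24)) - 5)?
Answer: 698/7 ≈ 99.714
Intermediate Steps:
-11*b(-1) + (-15 + 74)/(((-20 + 26) - 18/(-24)) - 5) = -66*(-1) + (-15 + 74)/(((-20 + 26) - 18/(-24)) - 5) = -11*(-6) + 59/((6 - 18*(-1/24)) - 5) = 66 + 59/((6 + 3/4) - 5) = 66 + 59/(27/4 - 5) = 66 + 59/(7/4) = 66 + 59*(4/7) = 66 + 236/7 = 698/7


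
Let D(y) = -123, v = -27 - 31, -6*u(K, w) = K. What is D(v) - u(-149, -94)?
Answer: -887/6 ≈ -147.83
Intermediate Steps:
u(K, w) = -K/6
v = -58
D(v) - u(-149, -94) = -123 - (-1)*(-149)/6 = -123 - 1*149/6 = -123 - 149/6 = -887/6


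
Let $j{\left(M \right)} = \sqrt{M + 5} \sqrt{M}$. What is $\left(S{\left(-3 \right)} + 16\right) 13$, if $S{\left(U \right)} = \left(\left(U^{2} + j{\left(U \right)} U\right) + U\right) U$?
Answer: $-26 + 117 i \sqrt{6} \approx -26.0 + 286.59 i$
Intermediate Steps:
$j{\left(M \right)} = \sqrt{M} \sqrt{5 + M}$ ($j{\left(M \right)} = \sqrt{5 + M} \sqrt{M} = \sqrt{M} \sqrt{5 + M}$)
$S{\left(U \right)} = U \left(U + U^{2} + U^{\frac{3}{2}} \sqrt{5 + U}\right)$ ($S{\left(U \right)} = \left(\left(U^{2} + \sqrt{U} \sqrt{5 + U} U\right) + U\right) U = \left(\left(U^{2} + U^{\frac{3}{2}} \sqrt{5 + U}\right) + U\right) U = \left(U + U^{2} + U^{\frac{3}{2}} \sqrt{5 + U}\right) U = U \left(U + U^{2} + U^{\frac{3}{2}} \sqrt{5 + U}\right)$)
$\left(S{\left(-3 \right)} + 16\right) 13 = \left(\left(-3\right)^{2} \left(1 - 3 + \sqrt{-3} \sqrt{5 - 3}\right) + 16\right) 13 = \left(9 \left(1 - 3 + i \sqrt{3} \sqrt{2}\right) + 16\right) 13 = \left(9 \left(1 - 3 + i \sqrt{6}\right) + 16\right) 13 = \left(9 \left(-2 + i \sqrt{6}\right) + 16\right) 13 = \left(\left(-18 + 9 i \sqrt{6}\right) + 16\right) 13 = \left(-2 + 9 i \sqrt{6}\right) 13 = -26 + 117 i \sqrt{6}$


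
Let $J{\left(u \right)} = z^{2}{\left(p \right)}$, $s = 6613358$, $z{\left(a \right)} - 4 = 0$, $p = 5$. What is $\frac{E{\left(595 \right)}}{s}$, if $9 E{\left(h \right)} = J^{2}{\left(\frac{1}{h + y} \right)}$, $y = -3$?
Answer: $\frac{128}{29760111} \approx 4.3011 \cdot 10^{-6}$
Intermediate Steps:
$z{\left(a \right)} = 4$ ($z{\left(a \right)} = 4 + 0 = 4$)
$J{\left(u \right)} = 16$ ($J{\left(u \right)} = 4^{2} = 16$)
$E{\left(h \right)} = \frac{256}{9}$ ($E{\left(h \right)} = \frac{16^{2}}{9} = \frac{1}{9} \cdot 256 = \frac{256}{9}$)
$\frac{E{\left(595 \right)}}{s} = \frac{256}{9 \cdot 6613358} = \frac{256}{9} \cdot \frac{1}{6613358} = \frac{128}{29760111}$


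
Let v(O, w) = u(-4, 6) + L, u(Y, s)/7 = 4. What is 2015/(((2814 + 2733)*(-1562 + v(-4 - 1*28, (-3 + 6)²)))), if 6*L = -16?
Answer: -403/1704778 ≈ -0.00023639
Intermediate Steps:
L = -8/3 (L = (⅙)*(-16) = -8/3 ≈ -2.6667)
u(Y, s) = 28 (u(Y, s) = 7*4 = 28)
v(O, w) = 76/3 (v(O, w) = 28 - 8/3 = 76/3)
2015/(((2814 + 2733)*(-1562 + v(-4 - 1*28, (-3 + 6)²)))) = 2015/(((2814 + 2733)*(-1562 + 76/3))) = 2015/((5547*(-4610/3))) = 2015/(-8523890) = 2015*(-1/8523890) = -403/1704778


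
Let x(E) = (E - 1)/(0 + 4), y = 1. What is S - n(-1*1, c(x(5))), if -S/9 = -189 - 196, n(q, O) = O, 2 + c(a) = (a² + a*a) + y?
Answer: 3464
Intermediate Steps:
x(E) = -¼ + E/4 (x(E) = (-1 + E)/4 = (-1 + E)*(¼) = -¼ + E/4)
c(a) = -1 + 2*a² (c(a) = -2 + ((a² + a*a) + 1) = -2 + ((a² + a²) + 1) = -2 + (2*a² + 1) = -2 + (1 + 2*a²) = -1 + 2*a²)
S = 3465 (S = -9*(-189 - 196) = -9*(-385) = 3465)
S - n(-1*1, c(x(5))) = 3465 - (-1 + 2*(-¼ + (¼)*5)²) = 3465 - (-1 + 2*(-¼ + 5/4)²) = 3465 - (-1 + 2*1²) = 3465 - (-1 + 2*1) = 3465 - (-1 + 2) = 3465 - 1*1 = 3465 - 1 = 3464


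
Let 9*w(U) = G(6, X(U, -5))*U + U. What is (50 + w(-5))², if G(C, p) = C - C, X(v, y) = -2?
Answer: 198025/81 ≈ 2444.8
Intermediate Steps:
G(C, p) = 0
w(U) = U/9 (w(U) = (0*U + U)/9 = (0 + U)/9 = U/9)
(50 + w(-5))² = (50 + (⅑)*(-5))² = (50 - 5/9)² = (445/9)² = 198025/81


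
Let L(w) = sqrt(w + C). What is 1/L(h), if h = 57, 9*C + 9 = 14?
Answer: 3*sqrt(518)/518 ≈ 0.13181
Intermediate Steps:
C = 5/9 (C = -1 + (1/9)*14 = -1 + 14/9 = 5/9 ≈ 0.55556)
L(w) = sqrt(5/9 + w) (L(w) = sqrt(w + 5/9) = sqrt(5/9 + w))
1/L(h) = 1/(sqrt(5 + 9*57)/3) = 1/(sqrt(5 + 513)/3) = 1/(sqrt(518)/3) = 3*sqrt(518)/518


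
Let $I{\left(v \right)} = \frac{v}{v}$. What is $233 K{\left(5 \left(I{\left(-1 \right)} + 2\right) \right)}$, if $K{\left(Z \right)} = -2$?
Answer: $-466$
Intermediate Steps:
$I{\left(v \right)} = 1$
$233 K{\left(5 \left(I{\left(-1 \right)} + 2\right) \right)} = 233 \left(-2\right) = -466$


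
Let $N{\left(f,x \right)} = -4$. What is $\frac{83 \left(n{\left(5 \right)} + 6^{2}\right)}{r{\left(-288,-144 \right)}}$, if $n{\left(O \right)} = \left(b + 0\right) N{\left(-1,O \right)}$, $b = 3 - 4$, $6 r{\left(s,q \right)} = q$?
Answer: $- \frac{415}{3} \approx -138.33$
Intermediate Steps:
$r{\left(s,q \right)} = \frac{q}{6}$
$b = -1$ ($b = 3 - 4 = -1$)
$n{\left(O \right)} = 4$ ($n{\left(O \right)} = \left(-1 + 0\right) \left(-4\right) = \left(-1\right) \left(-4\right) = 4$)
$\frac{83 \left(n{\left(5 \right)} + 6^{2}\right)}{r{\left(-288,-144 \right)}} = \frac{83 \left(4 + 6^{2}\right)}{\frac{1}{6} \left(-144\right)} = \frac{83 \left(4 + 36\right)}{-24} = 83 \cdot 40 \left(- \frac{1}{24}\right) = 3320 \left(- \frac{1}{24}\right) = - \frac{415}{3}$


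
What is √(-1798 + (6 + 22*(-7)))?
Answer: I*√1946 ≈ 44.113*I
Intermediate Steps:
√(-1798 + (6 + 22*(-7))) = √(-1798 + (6 - 154)) = √(-1798 - 148) = √(-1946) = I*√1946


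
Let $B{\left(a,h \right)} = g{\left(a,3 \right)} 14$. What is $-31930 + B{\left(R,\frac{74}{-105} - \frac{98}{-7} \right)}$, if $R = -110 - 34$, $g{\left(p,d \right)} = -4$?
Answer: $-31986$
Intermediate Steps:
$R = -144$
$B{\left(a,h \right)} = -56$ ($B{\left(a,h \right)} = \left(-4\right) 14 = -56$)
$-31930 + B{\left(R,\frac{74}{-105} - \frac{98}{-7} \right)} = -31930 - 56 = -31986$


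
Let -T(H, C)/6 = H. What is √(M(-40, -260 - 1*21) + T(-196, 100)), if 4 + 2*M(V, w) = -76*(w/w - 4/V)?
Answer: 3*√3145/5 ≈ 33.648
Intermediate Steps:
M(V, w) = -40 + 152/V (M(V, w) = -2 + (-76*(w/w - 4/V))/2 = -2 + (-76*(1 - 4/V))/2 = -2 + (-76 + 304/V)/2 = -2 + (-38 + 152/V) = -40 + 152/V)
T(H, C) = -6*H
√(M(-40, -260 - 1*21) + T(-196, 100)) = √((-40 + 152/(-40)) - 6*(-196)) = √((-40 + 152*(-1/40)) + 1176) = √((-40 - 19/5) + 1176) = √(-219/5 + 1176) = √(5661/5) = 3*√3145/5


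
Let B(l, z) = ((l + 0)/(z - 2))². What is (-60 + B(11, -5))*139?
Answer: -391841/49 ≈ -7996.8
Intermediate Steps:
B(l, z) = l²/(-2 + z)² (B(l, z) = (l/(-2 + z))² = l²/(-2 + z)²)
(-60 + B(11, -5))*139 = (-60 + 11²/(-2 - 5)²)*139 = (-60 + 121/(-7)²)*139 = (-60 + 121*(1/49))*139 = (-60 + 121/49)*139 = -2819/49*139 = -391841/49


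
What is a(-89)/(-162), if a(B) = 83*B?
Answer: 7387/162 ≈ 45.599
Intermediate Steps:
a(-89)/(-162) = (83*(-89))/(-162) = -7387*(-1/162) = 7387/162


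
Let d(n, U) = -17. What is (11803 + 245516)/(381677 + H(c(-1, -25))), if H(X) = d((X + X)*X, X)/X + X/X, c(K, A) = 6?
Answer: 1543914/2290051 ≈ 0.67418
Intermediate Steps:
H(X) = 1 - 17/X (H(X) = -17/X + X/X = -17/X + 1 = 1 - 17/X)
(11803 + 245516)/(381677 + H(c(-1, -25))) = (11803 + 245516)/(381677 + (-17 + 6)/6) = 257319/(381677 + (1/6)*(-11)) = 257319/(381677 - 11/6) = 257319/(2290051/6) = 257319*(6/2290051) = 1543914/2290051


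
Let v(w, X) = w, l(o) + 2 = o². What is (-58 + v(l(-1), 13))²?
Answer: 3481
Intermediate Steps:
l(o) = -2 + o²
(-58 + v(l(-1), 13))² = (-58 + (-2 + (-1)²))² = (-58 + (-2 + 1))² = (-58 - 1)² = (-59)² = 3481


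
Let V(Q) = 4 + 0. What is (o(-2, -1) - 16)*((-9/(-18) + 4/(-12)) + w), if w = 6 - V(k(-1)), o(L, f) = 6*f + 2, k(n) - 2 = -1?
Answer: -130/3 ≈ -43.333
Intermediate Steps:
k(n) = 1 (k(n) = 2 - 1 = 1)
o(L, f) = 2 + 6*f
V(Q) = 4
w = 2 (w = 6 - 1*4 = 6 - 4 = 2)
(o(-2, -1) - 16)*((-9/(-18) + 4/(-12)) + w) = ((2 + 6*(-1)) - 16)*((-9/(-18) + 4/(-12)) + 2) = ((2 - 6) - 16)*((-9*(-1/18) + 4*(-1/12)) + 2) = (-4 - 16)*((½ - ⅓) + 2) = -20*(⅙ + 2) = -20*13/6 = -130/3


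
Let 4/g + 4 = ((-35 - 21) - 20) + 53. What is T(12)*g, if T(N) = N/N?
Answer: -4/27 ≈ -0.14815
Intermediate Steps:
g = -4/27 (g = 4/(-4 + (((-35 - 21) - 20) + 53)) = 4/(-4 + ((-56 - 20) + 53)) = 4/(-4 + (-76 + 53)) = 4/(-4 - 23) = 4/(-27) = 4*(-1/27) = -4/27 ≈ -0.14815)
T(N) = 1
T(12)*g = 1*(-4/27) = -4/27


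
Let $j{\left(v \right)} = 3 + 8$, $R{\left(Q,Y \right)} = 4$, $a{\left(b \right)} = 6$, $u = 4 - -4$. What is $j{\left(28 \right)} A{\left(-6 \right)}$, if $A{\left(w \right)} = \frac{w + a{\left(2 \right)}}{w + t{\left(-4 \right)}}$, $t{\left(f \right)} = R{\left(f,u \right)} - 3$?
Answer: $0$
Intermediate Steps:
$u = 8$ ($u = 4 + 4 = 8$)
$t{\left(f \right)} = 1$ ($t{\left(f \right)} = 4 - 3 = 1$)
$j{\left(v \right)} = 11$
$A{\left(w \right)} = \frac{6 + w}{1 + w}$ ($A{\left(w \right)} = \frac{w + 6}{w + 1} = \frac{6 + w}{1 + w}$)
$j{\left(28 \right)} A{\left(-6 \right)} = 11 \frac{6 - 6}{1 - 6} = 11 \frac{1}{-5} \cdot 0 = 11 \left(\left(- \frac{1}{5}\right) 0\right) = 11 \cdot 0 = 0$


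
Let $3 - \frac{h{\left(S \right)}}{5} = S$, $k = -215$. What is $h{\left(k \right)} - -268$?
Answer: $1358$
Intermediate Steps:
$h{\left(S \right)} = 15 - 5 S$
$h{\left(k \right)} - -268 = \left(15 - -1075\right) - -268 = \left(15 + 1075\right) + 268 = 1090 + 268 = 1358$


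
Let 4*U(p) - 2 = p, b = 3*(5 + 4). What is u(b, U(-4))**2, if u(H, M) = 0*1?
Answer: 0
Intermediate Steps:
b = 27 (b = 3*9 = 27)
U(p) = 1/2 + p/4
u(H, M) = 0
u(b, U(-4))**2 = 0**2 = 0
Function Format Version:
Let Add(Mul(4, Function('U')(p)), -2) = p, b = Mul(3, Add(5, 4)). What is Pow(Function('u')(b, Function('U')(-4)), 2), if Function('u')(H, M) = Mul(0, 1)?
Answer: 0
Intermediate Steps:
b = 27 (b = Mul(3, 9) = 27)
Function('U')(p) = Add(Rational(1, 2), Mul(Rational(1, 4), p))
Function('u')(H, M) = 0
Pow(Function('u')(b, Function('U')(-4)), 2) = Pow(0, 2) = 0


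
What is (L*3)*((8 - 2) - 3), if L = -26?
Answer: -234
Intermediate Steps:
(L*3)*((8 - 2) - 3) = (-26*3)*((8 - 2) - 3) = -78*(6 - 3) = -78*3 = -234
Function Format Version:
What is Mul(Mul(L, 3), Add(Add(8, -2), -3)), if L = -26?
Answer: -234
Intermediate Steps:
Mul(Mul(L, 3), Add(Add(8, -2), -3)) = Mul(Mul(-26, 3), Add(Add(8, -2), -3)) = Mul(-78, Add(6, -3)) = Mul(-78, 3) = -234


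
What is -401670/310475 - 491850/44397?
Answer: -3789779372/306314635 ≈ -12.372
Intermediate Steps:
-401670/310475 - 491850/44397 = -401670*1/310475 - 491850/(1/(1/44397)) = -80334/62095 - 491850/44397 = -80334/62095 - 491850*1/44397 = -80334/62095 - 54650/4933 = -3789779372/306314635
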